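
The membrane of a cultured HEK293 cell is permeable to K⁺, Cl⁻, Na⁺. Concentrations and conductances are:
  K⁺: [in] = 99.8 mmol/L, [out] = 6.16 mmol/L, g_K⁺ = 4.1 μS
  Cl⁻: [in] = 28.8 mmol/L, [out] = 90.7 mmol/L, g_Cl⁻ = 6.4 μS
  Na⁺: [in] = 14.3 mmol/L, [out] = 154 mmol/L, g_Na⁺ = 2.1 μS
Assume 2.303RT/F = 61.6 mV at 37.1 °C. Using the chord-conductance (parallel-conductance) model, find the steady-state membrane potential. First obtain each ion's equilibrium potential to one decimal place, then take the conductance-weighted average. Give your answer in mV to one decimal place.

E_K⁺ = (61.6/1)·log₁₀(6.16/99.8) = -74.5 mV
E_Cl⁻ = (61.6/-1)·log₁₀(90.7/28.8) = -30.7 mV
E_Na⁺ = (61.6/1)·log₁₀(154/14.3) = 63.6 mV
Vm = (Σ gᵢEᵢ)/(Σ gᵢ) = (4.1·-74.5 + 6.4·-30.7 + 2.1·63.6) / (4.1 + 6.4 + 2.1)
= -368.37 / 12.6 = -29.24 mV

-29.2 mV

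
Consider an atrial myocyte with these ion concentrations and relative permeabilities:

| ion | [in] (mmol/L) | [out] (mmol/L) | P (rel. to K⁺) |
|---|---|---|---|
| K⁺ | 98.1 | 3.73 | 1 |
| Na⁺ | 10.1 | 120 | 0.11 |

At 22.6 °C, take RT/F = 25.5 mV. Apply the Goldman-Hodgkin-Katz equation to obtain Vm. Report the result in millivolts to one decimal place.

Vm = 25.5 · ln[(Σ P·[cation]ₒ + Σ P·[anion]ᵢ) / (Σ P·[cation]ᵢ + Σ P·[anion]ₒ)]
Numerator = 1×3.73 + 0.11×120 = 16.93
Denominator = 1×98.1 + 0.11×10.1 = 99.21
Vm = 25.5 · ln(0.17065) = 25.5 × (-1.7682) = -45.09 mV

-45.1 mV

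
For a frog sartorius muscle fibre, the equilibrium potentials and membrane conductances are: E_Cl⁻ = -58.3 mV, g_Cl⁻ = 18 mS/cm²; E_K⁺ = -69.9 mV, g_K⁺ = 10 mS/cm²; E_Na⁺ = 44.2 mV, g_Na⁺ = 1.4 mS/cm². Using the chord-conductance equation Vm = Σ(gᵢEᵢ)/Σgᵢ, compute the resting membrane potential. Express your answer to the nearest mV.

-57 mV

Σ gᵢEᵢ = 18·(-58.3) + 10·(-69.9) + 1.4·(44.2) = -1686.52
Σ gᵢ = 18 + 10 + 1.4 = 29.4
Vm = -1686.52 / 29.4 = -57.36 mV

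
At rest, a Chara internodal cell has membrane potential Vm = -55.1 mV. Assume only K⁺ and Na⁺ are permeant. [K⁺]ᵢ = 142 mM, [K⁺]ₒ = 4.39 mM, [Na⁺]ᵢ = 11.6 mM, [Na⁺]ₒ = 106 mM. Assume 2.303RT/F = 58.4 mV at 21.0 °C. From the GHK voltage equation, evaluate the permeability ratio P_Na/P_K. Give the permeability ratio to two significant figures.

0.11

Let α = P_Na/P_K. GHK: Vm = 58.4·log₁₀[(Kₒ + α·Naₒ)/(Kᵢ + α·Naᵢ)].
10^(Vm/58.4) = 10^(-55.1/58.4) = 0.1139
So 0.1139·(Kᵢ + α·Naᵢ) = Kₒ + α·Naₒ → α = (0.1139·142.0 − 4.39) / (106.0 − 0.1139·11.6)
α = (16.17 − 4.39) / (106.0 − 1.321) = 11.78/104.7 = 0.1126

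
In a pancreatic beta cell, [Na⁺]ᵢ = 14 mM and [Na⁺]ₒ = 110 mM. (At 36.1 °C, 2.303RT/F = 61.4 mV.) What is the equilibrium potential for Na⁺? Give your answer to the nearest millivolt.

E = (61.4/z) · log₁₀([Na⁺]_out/[Na⁺]_in) with z = +1.
= (61.4/1) · log₁₀(110/14) = 61.40 · log₁₀(7.857)
= 61.40 · (0.8953) = 54.97 mV

55 mV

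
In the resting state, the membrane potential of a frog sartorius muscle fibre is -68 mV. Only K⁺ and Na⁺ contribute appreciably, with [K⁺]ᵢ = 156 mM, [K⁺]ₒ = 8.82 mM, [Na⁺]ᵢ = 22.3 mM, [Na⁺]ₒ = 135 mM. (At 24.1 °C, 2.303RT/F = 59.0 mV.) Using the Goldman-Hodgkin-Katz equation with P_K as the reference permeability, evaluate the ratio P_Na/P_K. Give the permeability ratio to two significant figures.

Let α = P_Na/P_K. GHK: Vm = 59.0·log₁₀[(Kₒ + α·Naₒ)/(Kᵢ + α·Naᵢ)].
10^(Vm/59.0) = 10^(-68.0/59.0) = 0.070381
So 0.070381·(Kᵢ + α·Naᵢ) = Kₒ + α·Naₒ → α = (0.070381·156.0 − 8.82) / (135.0 − 0.070381·22.3)
α = (10.98 − 8.82) / (135.0 − 1.57) = 2.159/133.4 = 0.01618

0.016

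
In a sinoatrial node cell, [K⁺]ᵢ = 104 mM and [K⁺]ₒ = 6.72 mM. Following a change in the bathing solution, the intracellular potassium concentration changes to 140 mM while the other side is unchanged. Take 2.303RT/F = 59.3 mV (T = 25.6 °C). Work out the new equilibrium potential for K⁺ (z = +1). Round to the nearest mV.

After the shift: [K⁺]_out = 6.72, [K⁺]_in = 140 mM.
E_new = (59.3/1)·log₁₀(6.72/140) = 59.30 · (-1.3188) = -78.20 mV

-78 mV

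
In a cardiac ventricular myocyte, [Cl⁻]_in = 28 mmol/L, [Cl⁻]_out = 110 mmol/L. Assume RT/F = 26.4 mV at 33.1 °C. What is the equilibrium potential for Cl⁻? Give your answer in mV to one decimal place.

-36.1 mV

E = (26.4/z) · ln([Cl⁻]_out/[Cl⁻]_in) with z = -1.
For an anion, dividing by z = -1 reverses the sign.
= (26.4/-1) · ln(110/28) = -26.40 · ln(3.929)
= -26.40 · (1.3683) = -36.12 mV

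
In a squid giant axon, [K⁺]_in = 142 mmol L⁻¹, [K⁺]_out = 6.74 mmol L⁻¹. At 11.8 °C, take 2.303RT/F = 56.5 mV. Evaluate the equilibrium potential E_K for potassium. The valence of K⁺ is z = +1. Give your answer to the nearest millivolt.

-75 mV

E = (56.5/z) · log₁₀([K⁺]_out/[K⁺]_in) with z = +1.
= (56.5/1) · log₁₀(6.74/142) = 56.50 · log₁₀(0.04746)
= 56.50 · (-1.3236) = -74.79 mV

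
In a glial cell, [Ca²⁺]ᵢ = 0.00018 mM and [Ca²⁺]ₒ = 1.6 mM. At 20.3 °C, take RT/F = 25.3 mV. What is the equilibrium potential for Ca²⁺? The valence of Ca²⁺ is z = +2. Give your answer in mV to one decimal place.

115.0 mV

E = (25.3/z) · ln([Ca²⁺]_out/[Ca²⁺]_in) with z = +2.
= (25.3/2) · ln(1.6/0.00018) = 12.65 · ln(8889)
= 12.65 · (9.0926) = 115.02 mV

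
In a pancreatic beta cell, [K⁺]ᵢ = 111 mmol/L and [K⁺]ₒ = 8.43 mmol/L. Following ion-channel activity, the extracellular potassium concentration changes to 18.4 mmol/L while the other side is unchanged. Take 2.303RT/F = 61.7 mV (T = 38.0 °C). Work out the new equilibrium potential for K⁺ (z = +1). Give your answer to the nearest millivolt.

After the shift: [K⁺]_out = 18.4, [K⁺]_in = 111 mmol/L.
E_new = (61.7/1)·log₁₀(18.4/111) = 61.70 · (-0.7805) = -48.16 mV

-48 mV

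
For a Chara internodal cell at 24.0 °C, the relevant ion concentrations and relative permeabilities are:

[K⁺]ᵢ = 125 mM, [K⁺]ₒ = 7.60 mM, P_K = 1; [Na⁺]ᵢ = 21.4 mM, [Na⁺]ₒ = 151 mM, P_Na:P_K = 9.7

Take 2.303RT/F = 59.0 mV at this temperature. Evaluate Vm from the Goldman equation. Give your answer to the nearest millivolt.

Vm = 59.0 · log₁₀[(Σ P·[cation]ₒ + Σ P·[anion]ᵢ) / (Σ P·[cation]ᵢ + Σ P·[anion]ₒ)]
Numerator = 1×7.60 + 9.7×151 = 1472
Denominator = 1×125 + 9.7×21.4 = 332.6
Vm = 59.0 · log₁₀(4.4269) = 59.0 × (0.6461) = 38.12 mV

38 mV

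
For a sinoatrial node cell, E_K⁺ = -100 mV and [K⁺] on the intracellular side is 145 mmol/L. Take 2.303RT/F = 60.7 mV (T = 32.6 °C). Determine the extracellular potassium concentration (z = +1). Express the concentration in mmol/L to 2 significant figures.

3.3 mmol/L

Nernst: E = (60.7/1) · log₁₀([out]/[in]), so log₁₀([out]/[in]) = -100.0 × 1 / 60.7 = -1.6474.
[out]/[in] = 10^(-1.6474) = 0.02252.
[out] = 0.02252 × 145 = 3.265 mmol/L.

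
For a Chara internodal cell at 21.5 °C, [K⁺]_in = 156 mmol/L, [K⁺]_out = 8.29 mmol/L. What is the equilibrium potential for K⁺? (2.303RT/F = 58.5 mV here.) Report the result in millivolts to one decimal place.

-74.6 mV

E = (58.5/z) · log₁₀([K⁺]_out/[K⁺]_in) with z = +1.
= (58.5/1) · log₁₀(8.29/156) = 58.50 · log₁₀(0.05314)
= 58.50 · (-1.2746) = -74.56 mV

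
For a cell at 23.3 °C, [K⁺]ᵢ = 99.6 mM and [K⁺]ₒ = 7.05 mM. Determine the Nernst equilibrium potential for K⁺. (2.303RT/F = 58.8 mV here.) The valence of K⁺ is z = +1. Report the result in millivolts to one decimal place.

-67.6 mV

E = (58.8/z) · log₁₀([K⁺]_out/[K⁺]_in) with z = +1.
= (58.8/1) · log₁₀(7.05/99.6) = 58.80 · log₁₀(0.07078)
= 58.80 · (-1.1501) = -67.62 mV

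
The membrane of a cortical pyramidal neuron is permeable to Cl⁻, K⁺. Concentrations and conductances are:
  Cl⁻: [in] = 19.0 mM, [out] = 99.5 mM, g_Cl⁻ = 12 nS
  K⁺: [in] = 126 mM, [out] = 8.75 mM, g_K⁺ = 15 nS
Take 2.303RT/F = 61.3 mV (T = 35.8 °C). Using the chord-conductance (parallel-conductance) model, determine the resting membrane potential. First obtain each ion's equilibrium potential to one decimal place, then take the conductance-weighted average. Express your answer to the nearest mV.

E_Cl⁻ = (61.3/-1)·log₁₀(99.5/19.0) = -44.1 mV
E_K⁺ = (61.3/1)·log₁₀(8.75/126) = -71.0 mV
Vm = (Σ gᵢEᵢ)/(Σ gᵢ) = (12·-44.1 + 15·-71.0) / (12 + 15)
= -1594.20 / 27 = -59.04 mV

-59 mV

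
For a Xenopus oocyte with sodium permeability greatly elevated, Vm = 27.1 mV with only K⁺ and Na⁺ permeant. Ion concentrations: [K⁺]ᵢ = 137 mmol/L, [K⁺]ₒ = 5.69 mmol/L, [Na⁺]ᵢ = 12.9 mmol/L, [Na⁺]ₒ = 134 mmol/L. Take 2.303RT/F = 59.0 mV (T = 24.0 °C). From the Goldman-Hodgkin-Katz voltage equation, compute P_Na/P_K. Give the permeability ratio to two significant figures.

Let α = P_Na/P_K. GHK: Vm = 59.0·log₁₀[(Kₒ + α·Naₒ)/(Kᵢ + α·Naᵢ)].
10^(Vm/59.0) = 10^(27.1/59.0) = 2.8795
So 2.8795·(Kᵢ + α·Naᵢ) = Kₒ + α·Naₒ → α = (2.8795·137.0 − 5.69) / (134.0 − 2.8795·12.9)
α = (394.5 − 5.69) / (134.0 − 37.15) = 388.8/96.85 = 4.014

4.0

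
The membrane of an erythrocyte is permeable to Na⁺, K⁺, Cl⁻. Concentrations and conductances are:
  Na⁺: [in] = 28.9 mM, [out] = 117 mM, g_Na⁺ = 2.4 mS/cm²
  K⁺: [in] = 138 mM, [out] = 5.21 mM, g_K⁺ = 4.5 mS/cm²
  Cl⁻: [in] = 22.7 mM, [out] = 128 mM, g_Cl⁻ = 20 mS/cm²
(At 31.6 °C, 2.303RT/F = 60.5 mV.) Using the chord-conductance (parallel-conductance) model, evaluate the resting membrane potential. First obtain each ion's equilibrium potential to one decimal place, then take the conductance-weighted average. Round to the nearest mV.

E_Na⁺ = (60.5/1)·log₁₀(117/28.9) = 36.7 mV
E_K⁺ = (60.5/1)·log₁₀(5.21/138) = -86.1 mV
E_Cl⁻ = (60.5/-1)·log₁₀(128/22.7) = -45.4 mV
Vm = (Σ gᵢEᵢ)/(Σ gᵢ) = (2.4·36.7 + 4.5·-86.1 + 20·-45.4) / (2.4 + 4.5 + 20)
= -1207.37 / 26.9 = -44.88 mV

-45 mV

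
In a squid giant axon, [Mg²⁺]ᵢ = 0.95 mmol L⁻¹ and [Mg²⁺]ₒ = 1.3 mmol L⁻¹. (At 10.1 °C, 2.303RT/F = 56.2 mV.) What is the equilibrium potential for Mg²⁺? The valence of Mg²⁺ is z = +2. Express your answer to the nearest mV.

E = (56.2/z) · log₁₀([Mg²⁺]_out/[Mg²⁺]_in) with z = +2.
= (56.2/2) · log₁₀(1.3/0.95) = 28.10 · log₁₀(1.368)
= 28.10 · (0.1362) = 3.83 mV

4 mV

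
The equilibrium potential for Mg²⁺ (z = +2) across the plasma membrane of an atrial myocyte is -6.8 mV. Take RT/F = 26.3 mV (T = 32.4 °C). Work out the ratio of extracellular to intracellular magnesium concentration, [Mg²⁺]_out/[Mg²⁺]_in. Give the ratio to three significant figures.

ln([out]/[in]) = E·z/(26.3) = -6.8 × 2 / 26.3 = -0.5171
[out]/[in] = e^(-0.5171) = 0.5962

0.596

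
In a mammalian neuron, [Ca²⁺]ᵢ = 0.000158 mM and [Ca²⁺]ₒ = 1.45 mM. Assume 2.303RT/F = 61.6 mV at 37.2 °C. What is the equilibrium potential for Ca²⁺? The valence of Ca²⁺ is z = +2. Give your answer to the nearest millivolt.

E = (61.6/z) · log₁₀([Ca²⁺]_out/[Ca²⁺]_in) with z = +2.
= (61.6/2) · log₁₀(1.45/0.000158) = 30.80 · log₁₀(9177)
= 30.80 · (3.9627) = 122.05 mV

122 mV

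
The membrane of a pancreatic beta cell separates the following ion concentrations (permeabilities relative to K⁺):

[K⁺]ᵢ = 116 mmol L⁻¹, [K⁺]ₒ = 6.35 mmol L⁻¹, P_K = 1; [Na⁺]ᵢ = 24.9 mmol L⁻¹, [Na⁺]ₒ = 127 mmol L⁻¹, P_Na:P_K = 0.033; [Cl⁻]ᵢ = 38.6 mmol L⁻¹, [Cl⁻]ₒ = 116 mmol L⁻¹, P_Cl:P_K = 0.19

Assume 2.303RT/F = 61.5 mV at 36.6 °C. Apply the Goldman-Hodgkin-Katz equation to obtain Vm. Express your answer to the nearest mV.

Vm = 61.5 · log₁₀[(Σ P·[cation]ₒ + Σ P·[anion]ᵢ) / (Σ P·[cation]ᵢ + Σ P·[anion]ₒ)]
Numerator = 1×6.35 + 0.033×127 + 0.19×38.6 = 17.88
Denominator = 1×116 + 0.033×24.9 + 0.19×116 = 138.9
Vm = 61.5 · log₁₀(0.12873) = 61.5 × (-0.8903) = -54.76 mV

-55 mV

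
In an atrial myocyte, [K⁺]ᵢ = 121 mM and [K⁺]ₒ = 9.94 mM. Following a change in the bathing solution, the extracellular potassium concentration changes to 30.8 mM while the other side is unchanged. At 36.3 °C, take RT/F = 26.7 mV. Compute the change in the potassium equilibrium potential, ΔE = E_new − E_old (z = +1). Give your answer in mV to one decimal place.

E_old = (26.7/1)·ln(9.94/121) = -66.73 mV
E_new = (26.7/1)·ln(30.8/121) = -36.53 mV
ΔE = -36.53 − (-66.73) = 30.20 mV

30.2 mV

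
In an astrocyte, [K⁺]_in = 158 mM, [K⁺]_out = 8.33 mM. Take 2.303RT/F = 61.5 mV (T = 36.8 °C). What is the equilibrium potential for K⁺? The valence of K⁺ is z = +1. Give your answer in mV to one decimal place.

E = (61.5/z) · log₁₀([K⁺]_out/[K⁺]_in) with z = +1.
= (61.5/1) · log₁₀(8.33/158) = 61.50 · log₁₀(0.05272)
= 61.50 · (-1.2780) = -78.60 mV

-78.6 mV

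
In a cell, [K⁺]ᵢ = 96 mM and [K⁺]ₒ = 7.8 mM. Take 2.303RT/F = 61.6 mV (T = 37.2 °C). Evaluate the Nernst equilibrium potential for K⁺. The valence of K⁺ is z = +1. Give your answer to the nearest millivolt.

-67 mV

E = (61.6/z) · log₁₀([K⁺]_out/[K⁺]_in) with z = +1.
= (61.6/1) · log₁₀(7.8/96) = 61.60 · log₁₀(0.08125)
= 61.60 · (-1.0902) = -67.15 mV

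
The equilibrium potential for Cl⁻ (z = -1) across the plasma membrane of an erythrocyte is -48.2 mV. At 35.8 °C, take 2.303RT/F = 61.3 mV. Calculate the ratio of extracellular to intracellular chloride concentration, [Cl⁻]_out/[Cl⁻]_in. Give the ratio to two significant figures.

6.1

log₁₀([out]/[in]) = E·z/(61.3) = -48.2 × -1 / 61.3 = 0.7863
[out]/[in] = 10^(0.7863) = 6.114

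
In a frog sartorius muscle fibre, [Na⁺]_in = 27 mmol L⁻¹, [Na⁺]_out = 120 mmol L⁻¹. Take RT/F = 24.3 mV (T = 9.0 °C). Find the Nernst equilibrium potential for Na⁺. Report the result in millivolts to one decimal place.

36.2 mV

E = (24.3/z) · ln([Na⁺]_out/[Na⁺]_in) with z = +1.
= (24.3/1) · ln(120/27) = 24.30 · ln(4.444)
= 24.30 · (1.4917) = 36.25 mV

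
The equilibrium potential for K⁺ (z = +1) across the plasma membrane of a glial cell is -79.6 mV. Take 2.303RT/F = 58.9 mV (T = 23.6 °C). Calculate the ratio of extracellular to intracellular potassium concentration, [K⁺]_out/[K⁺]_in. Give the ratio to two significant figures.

0.045

log₁₀([out]/[in]) = E·z/(58.9) = -79.6 × 1 / 58.9 = -1.3514
[out]/[in] = 10^(-1.3514) = 0.04452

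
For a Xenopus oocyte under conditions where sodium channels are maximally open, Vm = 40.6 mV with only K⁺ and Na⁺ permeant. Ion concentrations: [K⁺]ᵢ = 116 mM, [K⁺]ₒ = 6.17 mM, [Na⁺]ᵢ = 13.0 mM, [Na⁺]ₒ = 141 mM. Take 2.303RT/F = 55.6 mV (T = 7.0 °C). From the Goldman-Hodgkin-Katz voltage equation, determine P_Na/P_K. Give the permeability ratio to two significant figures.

Let α = P_Na/P_K. GHK: Vm = 55.6·log₁₀[(Kₒ + α·Naₒ)/(Kᵢ + α·Naᵢ)].
10^(Vm/55.6) = 10^(40.6/55.6) = 5.373
So 5.373·(Kᵢ + α·Naᵢ) = Kₒ + α·Naₒ → α = (5.373·116.0 − 6.17) / (141.0 − 5.373·13.0)
α = (623.3 − 6.17) / (141.0 − 69.85) = 617.1/71.15 = 8.673

8.7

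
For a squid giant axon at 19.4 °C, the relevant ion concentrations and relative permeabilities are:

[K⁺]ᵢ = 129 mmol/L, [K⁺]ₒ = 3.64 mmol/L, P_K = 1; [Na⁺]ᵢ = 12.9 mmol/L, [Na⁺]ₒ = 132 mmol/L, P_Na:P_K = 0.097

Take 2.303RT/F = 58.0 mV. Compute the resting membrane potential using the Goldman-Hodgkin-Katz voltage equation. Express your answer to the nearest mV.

Vm = 58.0 · log₁₀[(Σ P·[cation]ₒ + Σ P·[anion]ᵢ) / (Σ P·[cation]ᵢ + Σ P·[anion]ₒ)]
Numerator = 1×3.64 + 0.097×132 = 16.44
Denominator = 1×129 + 0.097×12.9 = 130.3
Vm = 58.0 · log₁₀(0.12625) = 58.0 × (-0.8988) = -52.13 mV

-52 mV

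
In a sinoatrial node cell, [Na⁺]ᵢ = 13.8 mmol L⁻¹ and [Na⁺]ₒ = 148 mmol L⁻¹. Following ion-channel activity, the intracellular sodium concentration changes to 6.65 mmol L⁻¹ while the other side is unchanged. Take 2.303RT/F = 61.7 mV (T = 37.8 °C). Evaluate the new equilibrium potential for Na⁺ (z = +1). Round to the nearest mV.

After the shift: [Na⁺]_out = 148, [Na⁺]_in = 6.65 mmol L⁻¹.
E_new = (61.7/1)·log₁₀(148/6.65) = 61.70 · (1.3474) = 83.14 mV

83 mV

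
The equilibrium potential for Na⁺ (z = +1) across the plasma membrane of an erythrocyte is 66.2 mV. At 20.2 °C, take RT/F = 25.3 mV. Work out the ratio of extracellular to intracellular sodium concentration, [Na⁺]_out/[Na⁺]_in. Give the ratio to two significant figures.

ln([out]/[in]) = E·z/(25.3) = 66.2 × 1 / 25.3 = 2.6166
[out]/[in] = e^(2.6166) = 13.69

14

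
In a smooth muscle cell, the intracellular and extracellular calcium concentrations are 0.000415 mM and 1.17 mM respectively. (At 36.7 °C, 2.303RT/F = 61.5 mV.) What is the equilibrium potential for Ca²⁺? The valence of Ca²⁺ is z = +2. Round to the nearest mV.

E = (61.5/z) · log₁₀([Ca²⁺]_out/[Ca²⁺]_in) with z = +2.
= (61.5/2) · log₁₀(1.17/0.000415) = 30.75 · log₁₀(2819)
= 30.75 · (3.4501) = 106.09 mV

106 mV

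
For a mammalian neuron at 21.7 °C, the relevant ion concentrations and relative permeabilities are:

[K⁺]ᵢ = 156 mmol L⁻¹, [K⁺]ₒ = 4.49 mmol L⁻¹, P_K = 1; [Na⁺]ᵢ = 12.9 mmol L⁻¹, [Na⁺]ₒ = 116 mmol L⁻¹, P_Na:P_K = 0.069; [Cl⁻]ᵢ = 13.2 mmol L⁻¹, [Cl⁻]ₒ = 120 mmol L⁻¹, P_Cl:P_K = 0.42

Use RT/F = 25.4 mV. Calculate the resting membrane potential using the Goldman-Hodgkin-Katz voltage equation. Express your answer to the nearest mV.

-62 mV

Vm = 25.4 · ln[(Σ P·[cation]ₒ + Σ P·[anion]ᵢ) / (Σ P·[cation]ᵢ + Σ P·[anion]ₒ)]
Numerator = 1×4.49 + 0.069×116 + 0.42×13.2 = 18.04
Denominator = 1×156 + 0.069×12.9 + 0.42×120 = 207.3
Vm = 25.4 · ln(0.087018) = 25.4 × (-2.4416) = -62.02 mV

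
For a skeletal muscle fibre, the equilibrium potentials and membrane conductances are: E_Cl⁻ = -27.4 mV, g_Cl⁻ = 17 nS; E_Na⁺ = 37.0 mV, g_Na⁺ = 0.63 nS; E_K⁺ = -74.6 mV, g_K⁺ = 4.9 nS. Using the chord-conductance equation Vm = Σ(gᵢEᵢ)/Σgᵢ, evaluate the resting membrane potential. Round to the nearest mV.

Σ gᵢEᵢ = 17·(-27.4) + 0.63·(37.0) + 4.9·(-74.6) = -808.03
Σ gᵢ = 17 + 0.63 + 4.9 = 22.53
Vm = -808.03 / 22.53 = -35.86 mV

-36 mV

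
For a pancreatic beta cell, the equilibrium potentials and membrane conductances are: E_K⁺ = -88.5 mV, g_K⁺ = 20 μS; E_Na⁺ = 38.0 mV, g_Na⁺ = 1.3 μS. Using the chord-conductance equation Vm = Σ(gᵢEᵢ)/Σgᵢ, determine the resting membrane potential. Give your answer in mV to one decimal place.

-80.8 mV

Σ gᵢEᵢ = 20·(-88.5) + 1.3·(38.0) = -1720.60
Σ gᵢ = 20 + 1.3 = 21.3
Vm = -1720.60 / 21.3 = -80.78 mV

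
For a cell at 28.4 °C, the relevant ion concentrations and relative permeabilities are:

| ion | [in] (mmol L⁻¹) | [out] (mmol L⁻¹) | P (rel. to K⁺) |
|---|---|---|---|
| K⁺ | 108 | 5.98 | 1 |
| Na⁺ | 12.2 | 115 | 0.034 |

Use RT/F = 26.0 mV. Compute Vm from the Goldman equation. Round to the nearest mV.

Vm = 26.0 · ln[(Σ P·[cation]ₒ + Σ P·[anion]ᵢ) / (Σ P·[cation]ᵢ + Σ P·[anion]ₒ)]
Numerator = 1×5.98 + 0.034×115 = 9.89
Denominator = 1×108 + 0.034×12.2 = 108.4
Vm = 26.0 · ln(0.091224) = 26.0 × (-2.3944) = -62.26 mV

-62 mV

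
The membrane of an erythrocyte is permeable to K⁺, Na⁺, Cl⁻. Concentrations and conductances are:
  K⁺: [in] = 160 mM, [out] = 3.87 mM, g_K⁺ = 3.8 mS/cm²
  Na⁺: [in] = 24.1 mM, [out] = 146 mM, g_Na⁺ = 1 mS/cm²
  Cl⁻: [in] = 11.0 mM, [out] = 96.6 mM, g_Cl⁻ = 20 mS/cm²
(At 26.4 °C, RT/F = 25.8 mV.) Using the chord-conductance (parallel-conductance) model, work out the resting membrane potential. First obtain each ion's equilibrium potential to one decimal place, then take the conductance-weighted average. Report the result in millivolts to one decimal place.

-58.1 mV

E_K⁺ = (25.8/1)·ln(3.87/160) = -96.0 mV
E_Na⁺ = (25.8/1)·ln(146/24.1) = 46.5 mV
E_Cl⁻ = (25.8/-1)·ln(96.6/11.0) = -56.1 mV
Vm = (Σ gᵢEᵢ)/(Σ gᵢ) = (3.8·-96.0 + 1·46.5 + 20·-56.1) / (3.8 + 1 + 20)
= -1440.30 / 24.8 = -58.08 mV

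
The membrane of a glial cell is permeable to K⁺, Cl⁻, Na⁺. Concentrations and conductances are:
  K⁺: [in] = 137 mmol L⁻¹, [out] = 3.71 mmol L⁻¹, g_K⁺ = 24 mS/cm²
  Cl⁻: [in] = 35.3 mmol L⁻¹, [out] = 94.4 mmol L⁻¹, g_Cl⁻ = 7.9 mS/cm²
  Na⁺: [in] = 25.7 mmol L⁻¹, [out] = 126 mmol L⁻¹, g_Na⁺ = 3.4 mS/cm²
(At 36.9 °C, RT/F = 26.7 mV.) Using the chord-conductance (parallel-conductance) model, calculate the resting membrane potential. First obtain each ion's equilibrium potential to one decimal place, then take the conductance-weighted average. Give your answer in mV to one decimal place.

-67.3 mV

E_K⁺ = (26.7/1)·ln(3.71/137) = -96.4 mV
E_Cl⁻ = (26.7/-1)·ln(94.4/35.3) = -26.3 mV
E_Na⁺ = (26.7/1)·ln(126/25.7) = 42.4 mV
Vm = (Σ gᵢEᵢ)/(Σ gᵢ) = (24·-96.4 + 7.9·-26.3 + 3.4·42.4) / (24 + 7.9 + 3.4)
= -2377.21 / 35.3 = -67.34 mV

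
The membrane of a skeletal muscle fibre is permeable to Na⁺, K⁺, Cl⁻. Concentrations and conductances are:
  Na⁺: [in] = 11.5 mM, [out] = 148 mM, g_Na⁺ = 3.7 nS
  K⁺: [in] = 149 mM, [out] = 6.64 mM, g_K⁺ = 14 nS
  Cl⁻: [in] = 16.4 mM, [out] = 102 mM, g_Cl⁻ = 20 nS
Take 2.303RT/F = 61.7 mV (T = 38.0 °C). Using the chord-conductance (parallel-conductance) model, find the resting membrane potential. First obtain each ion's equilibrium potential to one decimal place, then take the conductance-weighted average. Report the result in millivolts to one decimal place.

-50.2 mV

E_Na⁺ = (61.7/1)·log₁₀(148/11.5) = 68.5 mV
E_K⁺ = (61.7/1)·log₁₀(6.64/149) = -83.4 mV
E_Cl⁻ = (61.7/-1)·log₁₀(102/16.4) = -49.0 mV
Vm = (Σ gᵢEᵢ)/(Σ gᵢ) = (3.7·68.5 + 14·-83.4 + 20·-49.0) / (3.7 + 14 + 20)
= -1894.15 / 37.7 = -50.24 mV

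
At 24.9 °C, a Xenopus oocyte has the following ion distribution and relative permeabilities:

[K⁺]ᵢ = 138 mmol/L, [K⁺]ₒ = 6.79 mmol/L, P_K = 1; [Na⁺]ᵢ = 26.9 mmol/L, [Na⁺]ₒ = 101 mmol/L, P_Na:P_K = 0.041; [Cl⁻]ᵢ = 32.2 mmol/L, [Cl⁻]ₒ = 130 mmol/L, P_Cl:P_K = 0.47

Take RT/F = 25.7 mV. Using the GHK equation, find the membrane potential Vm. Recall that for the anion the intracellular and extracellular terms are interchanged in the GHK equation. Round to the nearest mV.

Vm = 25.7 · ln[(Σ P·[cation]ₒ + Σ P·[anion]ᵢ) / (Σ P·[cation]ᵢ + Σ P·[anion]ₒ)]
Numerator = 1×6.79 + 0.041×101 + 0.47×32.2 = 26.07
Denominator = 1×138 + 0.041×26.9 + 0.47×130 = 200.2
Vm = 25.7 · ln(0.13019) = 25.7 × (-2.0387) = -52.40 mV

-52 mV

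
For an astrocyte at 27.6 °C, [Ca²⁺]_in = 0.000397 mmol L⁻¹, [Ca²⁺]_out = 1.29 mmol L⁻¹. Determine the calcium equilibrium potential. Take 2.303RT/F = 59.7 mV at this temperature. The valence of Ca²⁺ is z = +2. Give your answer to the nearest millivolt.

E = (59.7/z) · log₁₀([Ca²⁺]_out/[Ca²⁺]_in) with z = +2.
= (59.7/2) · log₁₀(1.29/0.000397) = 29.85 · log₁₀(3249)
= 29.85 · (3.5118) = 104.83 mV

105 mV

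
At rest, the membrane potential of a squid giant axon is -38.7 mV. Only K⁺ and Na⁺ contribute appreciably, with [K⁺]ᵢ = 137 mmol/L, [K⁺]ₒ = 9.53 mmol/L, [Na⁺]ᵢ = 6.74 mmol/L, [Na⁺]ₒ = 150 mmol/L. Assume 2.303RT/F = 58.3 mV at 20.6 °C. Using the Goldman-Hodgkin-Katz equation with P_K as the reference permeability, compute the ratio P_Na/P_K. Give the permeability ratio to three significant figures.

0.136

Let α = P_Na/P_K. GHK: Vm = 58.3·log₁₀[(Kₒ + α·Naₒ)/(Kᵢ + α·Naᵢ)].
10^(Vm/58.3) = 10^(-38.7/58.3) = 0.21687
So 0.21687·(Kᵢ + α·Naᵢ) = Kₒ + α·Naₒ → α = (0.21687·137.0 − 9.53) / (150.0 − 0.21687·6.74)
α = (29.71 − 9.53) / (150.0 − 1.462) = 20.18/148.5 = 0.1359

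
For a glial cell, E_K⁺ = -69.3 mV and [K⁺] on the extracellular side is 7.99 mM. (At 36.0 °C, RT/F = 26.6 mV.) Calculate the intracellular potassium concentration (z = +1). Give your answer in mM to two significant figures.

Nernst: E = (26.6/1) · ln([out]/[in]), so ln([out]/[in]) = -69.3 × 1 / 26.6 = -2.6053.
[out]/[in] = e^(-2.6053) = 0.07388.
[in] = 7.99 / 0.07388 = 108.1 mM.

110 mM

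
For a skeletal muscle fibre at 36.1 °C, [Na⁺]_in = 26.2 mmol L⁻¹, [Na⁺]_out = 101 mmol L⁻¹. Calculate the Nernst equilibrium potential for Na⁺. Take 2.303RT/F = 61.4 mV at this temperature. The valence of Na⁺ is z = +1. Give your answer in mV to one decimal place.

36.0 mV

E = (61.4/z) · log₁₀([Na⁺]_out/[Na⁺]_in) with z = +1.
= (61.4/1) · log₁₀(101/26.2) = 61.40 · log₁₀(3.855)
= 61.40 · (0.5860) = 35.98 mV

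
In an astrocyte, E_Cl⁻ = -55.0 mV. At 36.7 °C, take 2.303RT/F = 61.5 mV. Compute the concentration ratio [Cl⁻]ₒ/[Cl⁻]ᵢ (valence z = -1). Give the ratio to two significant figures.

log₁₀([out]/[in]) = E·z/(61.5) = -55.0 × -1 / 61.5 = 0.8943
[out]/[in] = 10^(0.8943) = 7.84

7.8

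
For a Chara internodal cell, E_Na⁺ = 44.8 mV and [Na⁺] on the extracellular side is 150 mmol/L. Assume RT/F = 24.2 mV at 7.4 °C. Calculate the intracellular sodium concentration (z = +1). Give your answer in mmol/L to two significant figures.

24 mmol/L

Nernst: E = (24.2/1) · ln([out]/[in]), so ln([out]/[in]) = 44.8 × 1 / 24.2 = 1.8512.
[out]/[in] = e^(1.8512) = 6.368.
[in] = 150 / 6.368 = 23.56 mmol/L.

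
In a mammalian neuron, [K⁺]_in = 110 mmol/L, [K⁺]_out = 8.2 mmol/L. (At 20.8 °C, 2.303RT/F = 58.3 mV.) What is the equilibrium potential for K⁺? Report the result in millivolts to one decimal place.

-65.7 mV

E = (58.3/z) · log₁₀([K⁺]_out/[K⁺]_in) with z = +1.
= (58.3/1) · log₁₀(8.2/110) = 58.30 · log₁₀(0.07455)
= 58.30 · (-1.1276) = -65.74 mV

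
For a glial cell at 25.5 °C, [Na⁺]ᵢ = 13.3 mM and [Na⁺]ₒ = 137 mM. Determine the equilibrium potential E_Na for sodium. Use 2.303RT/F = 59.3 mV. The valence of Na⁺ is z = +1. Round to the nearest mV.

60 mV

E = (59.3/z) · log₁₀([Na⁺]_out/[Na⁺]_in) with z = +1.
= (59.3/1) · log₁₀(137/13.3) = 59.30 · log₁₀(10.3)
= 59.30 · (1.0129) = 60.06 mV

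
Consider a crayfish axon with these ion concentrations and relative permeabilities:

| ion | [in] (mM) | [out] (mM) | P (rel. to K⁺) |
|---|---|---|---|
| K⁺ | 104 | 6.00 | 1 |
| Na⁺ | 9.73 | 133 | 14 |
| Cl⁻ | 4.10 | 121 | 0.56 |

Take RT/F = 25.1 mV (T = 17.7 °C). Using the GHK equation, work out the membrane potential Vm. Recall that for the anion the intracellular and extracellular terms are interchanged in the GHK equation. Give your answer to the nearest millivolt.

Vm = 25.1 · ln[(Σ P·[cation]ₒ + Σ P·[anion]ᵢ) / (Σ P·[cation]ᵢ + Σ P·[anion]ₒ)]
Numerator = 1×6.00 + 14×133 + 0.56×4.10 = 1870
Denominator = 1×104 + 14×9.73 + 0.56×121 = 308
Vm = 25.1 · ln(6.0728) = 25.1 × (1.8038) = 45.28 mV

45 mV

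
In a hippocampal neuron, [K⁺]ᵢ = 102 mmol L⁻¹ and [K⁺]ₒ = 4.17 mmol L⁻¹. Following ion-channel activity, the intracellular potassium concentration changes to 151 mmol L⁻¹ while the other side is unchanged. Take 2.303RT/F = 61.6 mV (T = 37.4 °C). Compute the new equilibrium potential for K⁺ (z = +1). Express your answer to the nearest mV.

-96 mV

After the shift: [K⁺]_out = 4.17, [K⁺]_in = 151 mmol L⁻¹.
E_new = (61.6/1)·log₁₀(4.17/151) = 61.60 · (-1.5588) = -96.02 mV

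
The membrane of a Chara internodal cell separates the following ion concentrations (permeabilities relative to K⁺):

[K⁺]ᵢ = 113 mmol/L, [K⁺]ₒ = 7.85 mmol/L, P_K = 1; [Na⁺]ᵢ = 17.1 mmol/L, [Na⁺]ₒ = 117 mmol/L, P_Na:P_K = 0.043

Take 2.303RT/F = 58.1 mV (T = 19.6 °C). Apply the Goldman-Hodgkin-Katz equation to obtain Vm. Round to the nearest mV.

Vm = 58.1 · log₁₀[(Σ P·[cation]ₒ + Σ P·[anion]ᵢ) / (Σ P·[cation]ᵢ + Σ P·[anion]ₒ)]
Numerator = 1×7.85 + 0.043×117 = 12.88
Denominator = 1×113 + 0.043×17.1 = 113.7
Vm = 58.1 · log₁₀(0.11325) = 58.1 × (-0.9459) = -54.96 mV

-55 mV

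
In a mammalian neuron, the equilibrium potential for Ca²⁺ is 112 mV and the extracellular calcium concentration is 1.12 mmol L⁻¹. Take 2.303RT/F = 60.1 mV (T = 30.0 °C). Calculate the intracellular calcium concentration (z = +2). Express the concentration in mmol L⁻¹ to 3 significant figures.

0.000210 mmol L⁻¹

Nernst: E = (60.1/2) · log₁₀([out]/[in]), so log₁₀([out]/[in]) = 112.0 × 2 / 60.1 = 3.7271.
[out]/[in] = 10^(3.7271) = 5335.
[in] = 1.12 / 5335 = 0.0002099 mmol L⁻¹.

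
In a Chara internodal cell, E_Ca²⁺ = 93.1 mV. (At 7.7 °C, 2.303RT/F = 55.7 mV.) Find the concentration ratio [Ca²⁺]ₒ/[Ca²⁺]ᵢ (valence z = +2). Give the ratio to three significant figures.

2200

log₁₀([out]/[in]) = E·z/(55.7) = 93.1 × 2 / 55.7 = 3.3429
[out]/[in] = 10^(3.3429) = 2202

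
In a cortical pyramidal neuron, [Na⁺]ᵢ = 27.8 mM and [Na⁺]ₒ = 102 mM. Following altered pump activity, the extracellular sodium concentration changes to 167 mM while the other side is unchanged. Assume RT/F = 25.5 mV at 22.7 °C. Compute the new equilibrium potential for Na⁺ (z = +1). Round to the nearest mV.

After the shift: [Na⁺]_out = 167, [Na⁺]_in = 27.8 mM.
E_new = (25.5/1)·ln(167/27.8) = 25.50 · (1.7930) = 45.72 mV

46 mV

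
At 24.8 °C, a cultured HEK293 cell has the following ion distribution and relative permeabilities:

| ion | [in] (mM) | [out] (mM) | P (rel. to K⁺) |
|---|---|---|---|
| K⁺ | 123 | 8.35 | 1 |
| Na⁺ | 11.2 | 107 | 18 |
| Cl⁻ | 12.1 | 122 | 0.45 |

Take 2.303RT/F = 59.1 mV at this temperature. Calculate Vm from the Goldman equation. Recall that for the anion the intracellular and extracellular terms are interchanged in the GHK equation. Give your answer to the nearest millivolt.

42 mV

Vm = 59.1 · log₁₀[(Σ P·[cation]ₒ + Σ P·[anion]ᵢ) / (Σ P·[cation]ᵢ + Σ P·[anion]ₒ)]
Numerator = 1×8.35 + 18×107 + 0.45×12.1 = 1940
Denominator = 1×123 + 18×11.2 + 0.45×122 = 379.5
Vm = 59.1 · log₁₀(5.1114) = 59.1 × (0.7085) = 41.87 mV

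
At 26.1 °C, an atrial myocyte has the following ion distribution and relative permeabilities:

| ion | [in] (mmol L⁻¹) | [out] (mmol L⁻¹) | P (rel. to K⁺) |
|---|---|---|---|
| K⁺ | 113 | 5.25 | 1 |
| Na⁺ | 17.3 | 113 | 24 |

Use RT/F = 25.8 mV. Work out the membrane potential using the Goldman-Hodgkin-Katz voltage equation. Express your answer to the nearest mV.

42 mV

Vm = 25.8 · ln[(Σ P·[cation]ₒ + Σ P·[anion]ᵢ) / (Σ P·[cation]ᵢ + Σ P·[anion]ₒ)]
Numerator = 1×5.25 + 24×113 = 2717
Denominator = 1×113 + 24×17.3 = 528.2
Vm = 25.8 · ln(5.1444) = 25.8 × (1.6379) = 42.26 mV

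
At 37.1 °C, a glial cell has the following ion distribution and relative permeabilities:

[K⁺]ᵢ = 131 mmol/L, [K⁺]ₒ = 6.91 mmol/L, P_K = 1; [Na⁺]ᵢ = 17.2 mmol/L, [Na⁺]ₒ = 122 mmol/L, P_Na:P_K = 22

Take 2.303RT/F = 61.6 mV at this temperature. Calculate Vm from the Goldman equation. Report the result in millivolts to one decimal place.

44.5 mV

Vm = 61.6 · log₁₀[(Σ P·[cation]ₒ + Σ P·[anion]ᵢ) / (Σ P·[cation]ᵢ + Σ P·[anion]ₒ)]
Numerator = 1×6.91 + 22×122 = 2691
Denominator = 1×131 + 22×17.2 = 509.4
Vm = 61.6 · log₁₀(5.2825) = 61.6 × (0.7228) = 44.53 mV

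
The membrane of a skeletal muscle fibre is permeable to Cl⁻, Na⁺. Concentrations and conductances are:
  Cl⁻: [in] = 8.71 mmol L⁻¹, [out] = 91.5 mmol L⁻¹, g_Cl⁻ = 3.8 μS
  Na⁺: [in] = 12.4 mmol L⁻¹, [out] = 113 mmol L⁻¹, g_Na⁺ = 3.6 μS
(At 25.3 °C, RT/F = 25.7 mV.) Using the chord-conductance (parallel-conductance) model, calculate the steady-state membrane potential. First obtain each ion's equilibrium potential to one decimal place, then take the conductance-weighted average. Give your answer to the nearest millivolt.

E_Cl⁻ = (25.7/-1)·ln(91.5/8.71) = -60.4 mV
E_Na⁺ = (25.7/1)·ln(113/12.4) = 56.8 mV
Vm = (Σ gᵢEᵢ)/(Σ gᵢ) = (3.8·-60.4 + 3.6·56.8) / (3.8 + 3.6)
= -25.04 / 7.4 = -3.38 mV

-3 mV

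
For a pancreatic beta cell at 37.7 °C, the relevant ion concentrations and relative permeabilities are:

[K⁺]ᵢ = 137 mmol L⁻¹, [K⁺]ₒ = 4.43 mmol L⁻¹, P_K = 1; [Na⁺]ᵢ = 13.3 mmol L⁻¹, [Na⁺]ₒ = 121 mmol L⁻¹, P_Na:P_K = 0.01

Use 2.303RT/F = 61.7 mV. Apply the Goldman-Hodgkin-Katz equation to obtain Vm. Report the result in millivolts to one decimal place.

-85.5 mV

Vm = 61.7 · log₁₀[(Σ P·[cation]ₒ + Σ P·[anion]ᵢ) / (Σ P·[cation]ᵢ + Σ P·[anion]ₒ)]
Numerator = 1×4.43 + 0.01×121 = 5.64
Denominator = 1×137 + 0.01×13.3 = 137.1
Vm = 61.7 · log₁₀(0.041128) = 61.7 × (-1.3859) = -85.51 mV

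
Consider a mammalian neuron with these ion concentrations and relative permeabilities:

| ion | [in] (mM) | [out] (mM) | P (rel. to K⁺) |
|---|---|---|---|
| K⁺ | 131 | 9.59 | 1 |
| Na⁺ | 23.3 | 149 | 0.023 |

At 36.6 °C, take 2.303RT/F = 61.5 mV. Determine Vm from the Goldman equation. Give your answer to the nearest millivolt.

Vm = 61.5 · log₁₀[(Σ P·[cation]ₒ + Σ P·[anion]ᵢ) / (Σ P·[cation]ᵢ + Σ P·[anion]ₒ)]
Numerator = 1×9.59 + 0.023×149 = 13.02
Denominator = 1×131 + 0.023×23.3 = 131.5
Vm = 61.5 · log₁₀(0.098962) = 61.5 × (-1.0045) = -61.78 mV

-62 mV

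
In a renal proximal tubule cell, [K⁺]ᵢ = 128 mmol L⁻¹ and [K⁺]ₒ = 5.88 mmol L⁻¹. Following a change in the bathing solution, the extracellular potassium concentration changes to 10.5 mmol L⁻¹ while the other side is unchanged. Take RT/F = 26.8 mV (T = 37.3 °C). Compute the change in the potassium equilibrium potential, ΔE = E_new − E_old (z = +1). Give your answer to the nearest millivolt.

16 mV

E_old = (26.8/1)·ln(5.88/128) = -82.56 mV
E_new = (26.8/1)·ln(10.5/128) = -67.02 mV
ΔE = -67.02 − (-82.56) = 15.54 mV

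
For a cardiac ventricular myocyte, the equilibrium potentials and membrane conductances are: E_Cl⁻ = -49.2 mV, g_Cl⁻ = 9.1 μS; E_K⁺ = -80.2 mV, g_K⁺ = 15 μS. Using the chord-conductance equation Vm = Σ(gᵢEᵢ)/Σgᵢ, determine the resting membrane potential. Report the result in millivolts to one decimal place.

-68.5 mV

Σ gᵢEᵢ = 9.1·(-49.2) + 15·(-80.2) = -1650.72
Σ gᵢ = 9.1 + 15 = 24.1
Vm = -1650.72 / 24.1 = -68.49 mV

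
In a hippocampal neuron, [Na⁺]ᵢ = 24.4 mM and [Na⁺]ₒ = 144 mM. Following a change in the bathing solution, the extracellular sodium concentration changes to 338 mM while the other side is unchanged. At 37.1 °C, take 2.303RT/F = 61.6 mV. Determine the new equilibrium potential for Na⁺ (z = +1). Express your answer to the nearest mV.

After the shift: [Na⁺]_out = 338, [Na⁺]_in = 24.4 mM.
E_new = (61.6/1)·log₁₀(338/24.4) = 61.60 · (1.1415) = 70.32 mV

70 mV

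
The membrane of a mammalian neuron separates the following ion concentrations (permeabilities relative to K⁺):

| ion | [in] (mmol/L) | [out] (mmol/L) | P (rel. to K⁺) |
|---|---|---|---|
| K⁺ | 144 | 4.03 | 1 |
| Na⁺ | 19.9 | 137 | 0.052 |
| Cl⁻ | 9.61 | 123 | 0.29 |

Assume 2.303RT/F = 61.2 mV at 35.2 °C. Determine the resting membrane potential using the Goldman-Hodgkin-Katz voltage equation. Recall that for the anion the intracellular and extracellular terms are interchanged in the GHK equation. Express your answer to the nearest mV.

-68 mV

Vm = 61.2 · log₁₀[(Σ P·[cation]ₒ + Σ P·[anion]ᵢ) / (Σ P·[cation]ᵢ + Σ P·[anion]ₒ)]
Numerator = 1×4.03 + 0.052×137 + 0.29×9.61 = 13.94
Denominator = 1×144 + 0.052×19.9 + 0.29×123 = 180.7
Vm = 61.2 · log₁₀(0.077147) = 61.2 × (-1.1127) = -68.10 mV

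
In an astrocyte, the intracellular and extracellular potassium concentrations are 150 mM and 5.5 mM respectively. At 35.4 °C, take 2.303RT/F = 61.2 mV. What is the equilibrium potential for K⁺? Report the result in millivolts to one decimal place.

-87.9 mV

E = (61.2/z) · log₁₀([K⁺]_out/[K⁺]_in) with z = +1.
= (61.2/1) · log₁₀(5.5/150) = 61.20 · log₁₀(0.03667)
= 61.20 · (-1.4357) = -87.87 mV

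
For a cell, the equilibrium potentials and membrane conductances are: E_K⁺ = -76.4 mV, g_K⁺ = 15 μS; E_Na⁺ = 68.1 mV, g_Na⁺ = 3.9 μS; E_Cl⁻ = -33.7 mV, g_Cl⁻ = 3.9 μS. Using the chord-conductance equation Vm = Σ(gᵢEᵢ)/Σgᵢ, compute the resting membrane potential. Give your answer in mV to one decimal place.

Σ gᵢEᵢ = 15·(-76.4) + 3.9·(68.1) + 3.9·(-33.7) = -1011.84
Σ gᵢ = 15 + 3.9 + 3.9 = 22.8
Vm = -1011.84 / 22.8 = -44.38 mV

-44.4 mV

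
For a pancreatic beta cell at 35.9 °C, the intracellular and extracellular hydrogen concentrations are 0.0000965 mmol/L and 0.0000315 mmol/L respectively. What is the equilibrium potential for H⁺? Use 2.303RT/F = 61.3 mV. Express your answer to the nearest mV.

-30 mV

E = (61.3/z) · log₁₀([H⁺]_out/[H⁺]_in) with z = +1.
= (61.3/1) · log₁₀(0.0000315/0.0000965) = 61.30 · log₁₀(0.3264)
= 61.30 · (-0.4862) = -29.81 mV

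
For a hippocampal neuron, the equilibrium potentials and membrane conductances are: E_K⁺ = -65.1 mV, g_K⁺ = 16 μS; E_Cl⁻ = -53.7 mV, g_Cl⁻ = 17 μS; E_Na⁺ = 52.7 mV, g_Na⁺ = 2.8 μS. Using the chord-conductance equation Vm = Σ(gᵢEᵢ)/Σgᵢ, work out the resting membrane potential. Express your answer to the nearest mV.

Σ gᵢEᵢ = 16·(-65.1) + 17·(-53.7) + 2.8·(52.7) = -1806.94
Σ gᵢ = 16 + 17 + 2.8 = 35.8
Vm = -1806.94 / 35.8 = -50.47 mV

-50 mV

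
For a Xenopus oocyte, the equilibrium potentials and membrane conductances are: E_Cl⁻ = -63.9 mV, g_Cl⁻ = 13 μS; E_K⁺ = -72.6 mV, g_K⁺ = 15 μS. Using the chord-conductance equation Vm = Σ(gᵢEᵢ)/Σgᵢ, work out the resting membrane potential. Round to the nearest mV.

-69 mV

Σ gᵢEᵢ = 13·(-63.9) + 15·(-72.6) = -1919.70
Σ gᵢ = 13 + 15 = 28
Vm = -1919.70 / 28 = -68.56 mV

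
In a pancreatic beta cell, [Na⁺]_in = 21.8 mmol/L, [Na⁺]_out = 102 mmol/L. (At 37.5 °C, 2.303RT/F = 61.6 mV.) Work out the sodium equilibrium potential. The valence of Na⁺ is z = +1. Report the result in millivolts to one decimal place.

E = (61.6/z) · log₁₀([Na⁺]_out/[Na⁺]_in) with z = +1.
= (61.6/1) · log₁₀(102/21.8) = 61.60 · log₁₀(4.679)
= 61.60 · (0.6701) = 41.28 mV

41.3 mV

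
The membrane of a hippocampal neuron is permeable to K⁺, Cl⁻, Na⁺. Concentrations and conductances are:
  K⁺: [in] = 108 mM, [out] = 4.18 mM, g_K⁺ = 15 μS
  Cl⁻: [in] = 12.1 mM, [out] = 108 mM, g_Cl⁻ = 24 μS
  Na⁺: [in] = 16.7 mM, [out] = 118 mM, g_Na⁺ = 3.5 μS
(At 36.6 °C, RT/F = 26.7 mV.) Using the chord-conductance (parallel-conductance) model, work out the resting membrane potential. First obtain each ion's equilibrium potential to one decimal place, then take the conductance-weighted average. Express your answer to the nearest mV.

E_K⁺ = (26.7/1)·ln(4.18/108) = -86.8 mV
E_Cl⁻ = (26.7/-1)·ln(108/12.1) = -58.4 mV
E_Na⁺ = (26.7/1)·ln(118/16.7) = 52.2 mV
Vm = (Σ gᵢEᵢ)/(Σ gᵢ) = (15·-86.8 + 24·-58.4 + 3.5·52.2) / (15 + 24 + 3.5)
= -2520.90 / 42.5 = -59.32 mV

-59 mV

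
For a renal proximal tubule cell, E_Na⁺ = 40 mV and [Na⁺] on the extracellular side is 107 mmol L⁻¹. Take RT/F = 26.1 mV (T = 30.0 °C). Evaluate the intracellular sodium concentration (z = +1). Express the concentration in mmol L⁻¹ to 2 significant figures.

23 mmol L⁻¹

Nernst: E = (26.1/1) · ln([out]/[in]), so ln([out]/[in]) = 40.0 × 1 / 26.1 = 1.5326.
[out]/[in] = e^(1.5326) = 4.63.
[in] = 107 / 4.63 = 23.11 mmol L⁻¹.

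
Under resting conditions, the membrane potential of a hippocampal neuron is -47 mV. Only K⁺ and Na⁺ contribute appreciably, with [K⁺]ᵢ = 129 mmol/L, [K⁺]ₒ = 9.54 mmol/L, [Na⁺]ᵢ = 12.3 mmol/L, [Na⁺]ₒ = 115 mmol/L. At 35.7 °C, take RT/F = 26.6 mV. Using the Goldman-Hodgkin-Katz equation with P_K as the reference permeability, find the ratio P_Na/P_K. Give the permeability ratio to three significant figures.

0.111

Let α = P_Na/P_K. GHK: Vm = 26.6·ln[(Kₒ + α·Naₒ)/(Kᵢ + α·Naᵢ)].
e^(Vm/26.6) = e^(-47.0/26.6) = 0.17086
So 0.17086·(Kᵢ + α·Naᵢ) = Kₒ + α·Naₒ → α = (0.17086·129.0 − 9.54) / (115.0 − 0.17086·12.3)
α = (22.04 − 9.54) / (115.0 − 2.102) = 12.5/112.9 = 0.1107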